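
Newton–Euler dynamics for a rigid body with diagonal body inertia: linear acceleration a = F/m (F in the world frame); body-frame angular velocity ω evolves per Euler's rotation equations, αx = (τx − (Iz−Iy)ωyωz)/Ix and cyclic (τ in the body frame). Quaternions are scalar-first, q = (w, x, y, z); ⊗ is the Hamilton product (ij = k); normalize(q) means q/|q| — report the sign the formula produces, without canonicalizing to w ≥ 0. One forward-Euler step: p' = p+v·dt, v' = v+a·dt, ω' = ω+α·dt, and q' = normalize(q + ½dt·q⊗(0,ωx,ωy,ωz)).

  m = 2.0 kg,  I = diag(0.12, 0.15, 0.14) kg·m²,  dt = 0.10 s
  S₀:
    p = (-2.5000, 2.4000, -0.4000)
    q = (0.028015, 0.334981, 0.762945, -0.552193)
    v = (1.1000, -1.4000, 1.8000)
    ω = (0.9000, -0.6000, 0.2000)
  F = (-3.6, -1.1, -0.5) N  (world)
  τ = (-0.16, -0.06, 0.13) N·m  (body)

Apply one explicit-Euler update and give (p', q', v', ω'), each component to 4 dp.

p' = (-2.3900, 2.2600, -0.2200)
q' = (0.0413, 0.3268, 0.7328, -0.5954)
v' = (0.9200, -1.4550, 1.7750)
ω' = (0.7657, -0.6376, 0.3044)

a = F/m = (-1.8000, -0.5500, -0.2500)
p + v·dt = (-2.3900, 2.2600, -0.2200)
v + (F/m)dt = (0.9200, -1.4550, 1.7750)
gyro term ω×Iω = (0.0012, -0.0036, -0.0162)
α = I⁻¹(τ − ω×Iω) = (-1.3433, -0.3760, 1.0443)
ω + α·dt = (0.7657, -0.6376, 0.3044)
q⊗(0,ω) = (0.2667227, -0.1535133, -0.5807789, -0.8820361)
q' = normalize(q + ½dt·q⊗(0,ω)) = (0.0413, 0.3268, 0.7328, -0.5954)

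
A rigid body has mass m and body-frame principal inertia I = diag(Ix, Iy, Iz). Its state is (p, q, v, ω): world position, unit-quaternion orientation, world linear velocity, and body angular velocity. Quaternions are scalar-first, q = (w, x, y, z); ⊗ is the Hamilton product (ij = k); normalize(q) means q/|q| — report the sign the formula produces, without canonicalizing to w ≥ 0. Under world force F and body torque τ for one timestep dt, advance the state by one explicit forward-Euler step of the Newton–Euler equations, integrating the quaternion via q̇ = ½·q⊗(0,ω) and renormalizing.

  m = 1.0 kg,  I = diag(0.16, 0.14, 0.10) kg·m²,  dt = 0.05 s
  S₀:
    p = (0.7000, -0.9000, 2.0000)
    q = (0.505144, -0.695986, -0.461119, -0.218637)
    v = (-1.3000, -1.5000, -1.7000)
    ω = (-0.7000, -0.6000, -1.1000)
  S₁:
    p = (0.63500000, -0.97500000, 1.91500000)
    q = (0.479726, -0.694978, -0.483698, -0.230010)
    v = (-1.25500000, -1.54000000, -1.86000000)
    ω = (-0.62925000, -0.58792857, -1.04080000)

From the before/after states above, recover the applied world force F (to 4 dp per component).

F = (0.9000, -0.8000, -3.2000)

v₁ − v₀ = (0.04500000, -0.04000000, -0.16000000)
F = m·Δv/dt = (0.9000, -0.8000, -3.2000)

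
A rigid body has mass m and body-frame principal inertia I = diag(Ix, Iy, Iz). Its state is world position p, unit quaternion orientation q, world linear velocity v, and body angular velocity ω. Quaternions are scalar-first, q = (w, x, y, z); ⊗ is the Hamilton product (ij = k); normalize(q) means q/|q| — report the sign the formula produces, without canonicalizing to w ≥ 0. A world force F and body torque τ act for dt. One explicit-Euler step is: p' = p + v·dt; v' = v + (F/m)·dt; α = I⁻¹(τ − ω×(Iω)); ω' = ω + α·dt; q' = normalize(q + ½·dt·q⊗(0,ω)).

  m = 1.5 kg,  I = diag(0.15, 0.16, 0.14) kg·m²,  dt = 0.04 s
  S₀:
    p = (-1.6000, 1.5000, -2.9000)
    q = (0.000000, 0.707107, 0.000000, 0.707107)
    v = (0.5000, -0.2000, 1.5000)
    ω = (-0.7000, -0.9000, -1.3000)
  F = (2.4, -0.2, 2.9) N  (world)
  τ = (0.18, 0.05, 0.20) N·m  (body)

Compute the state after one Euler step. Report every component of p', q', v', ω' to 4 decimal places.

p' = (-1.5800, 1.4920, -2.8400)
q' = (0.0283, 0.7194, 0.0085, 0.6940)
v' = (0.5640, -0.2053, 1.5773)
ω' = (-0.6458, -0.8898, -1.2447)

precession coupling ω×(Iω) = (-0.0234, 0.0091, 0.0063)
(τ − ω×Iω)/I = (1.3560, 0.2556, 1.3836)
ω + α·dt = (-0.6458, -0.8898, -1.2447)
q⊗(0,ω) = (1.4142140, 0.6363963, 0.4242642, -0.6363963)
q + ½dt·q⊗(0,ω), renormalized = (0.0283, 0.7194, 0.0085, 0.6940)
p' = p + v·dt = (-1.5800, 1.4920, -2.8400)
new velocity v' = (0.5640, -0.2053, 1.5773)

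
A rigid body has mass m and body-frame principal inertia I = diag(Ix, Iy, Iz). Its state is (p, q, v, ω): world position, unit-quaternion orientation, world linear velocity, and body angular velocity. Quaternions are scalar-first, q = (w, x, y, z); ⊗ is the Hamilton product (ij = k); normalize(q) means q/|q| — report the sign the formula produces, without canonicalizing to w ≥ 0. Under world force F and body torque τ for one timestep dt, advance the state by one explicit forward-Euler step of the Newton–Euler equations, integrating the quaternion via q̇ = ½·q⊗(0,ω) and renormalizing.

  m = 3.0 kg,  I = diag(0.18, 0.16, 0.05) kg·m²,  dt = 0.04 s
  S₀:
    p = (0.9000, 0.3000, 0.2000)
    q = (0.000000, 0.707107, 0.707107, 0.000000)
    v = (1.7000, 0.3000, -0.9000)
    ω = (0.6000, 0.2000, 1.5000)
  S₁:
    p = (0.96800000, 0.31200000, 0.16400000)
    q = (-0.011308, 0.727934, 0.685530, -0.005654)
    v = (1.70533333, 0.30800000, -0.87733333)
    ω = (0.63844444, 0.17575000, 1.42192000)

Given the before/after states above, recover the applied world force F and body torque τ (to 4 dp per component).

F = (0.4000, 0.6000, 1.7000)
τ = (0.1400, 0.0200, -0.1000)

velocity change Δv = (0.00533333, 0.00800000, 0.02266667)
F = m·Δv/dt = (0.4000, 0.6000, 1.7000)
ω₁ − ω₀ = (0.03844444, -0.02425000, -0.07808000)
I·α + gyro = (0.1400, 0.0200, -0.1000)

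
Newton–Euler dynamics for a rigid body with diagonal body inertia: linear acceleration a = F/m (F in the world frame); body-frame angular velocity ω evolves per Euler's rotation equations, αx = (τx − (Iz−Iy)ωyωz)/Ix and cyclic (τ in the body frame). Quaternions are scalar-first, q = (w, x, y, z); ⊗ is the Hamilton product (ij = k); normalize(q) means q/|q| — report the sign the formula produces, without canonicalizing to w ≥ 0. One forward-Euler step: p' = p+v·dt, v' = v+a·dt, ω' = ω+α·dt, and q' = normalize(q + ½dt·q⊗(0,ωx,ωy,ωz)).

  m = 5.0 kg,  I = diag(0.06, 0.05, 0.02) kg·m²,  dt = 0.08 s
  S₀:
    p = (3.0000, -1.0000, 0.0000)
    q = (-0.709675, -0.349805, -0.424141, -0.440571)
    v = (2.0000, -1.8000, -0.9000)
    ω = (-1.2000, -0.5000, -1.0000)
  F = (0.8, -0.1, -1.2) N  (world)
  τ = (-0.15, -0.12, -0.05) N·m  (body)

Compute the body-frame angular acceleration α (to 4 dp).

α = (-2.2500, -3.3600, -2.2000)

ω×(Iω) gyroscopic = (-0.0150, 0.0480, -0.0060)
angular accel α = (-2.2500, -3.3600, -2.2000)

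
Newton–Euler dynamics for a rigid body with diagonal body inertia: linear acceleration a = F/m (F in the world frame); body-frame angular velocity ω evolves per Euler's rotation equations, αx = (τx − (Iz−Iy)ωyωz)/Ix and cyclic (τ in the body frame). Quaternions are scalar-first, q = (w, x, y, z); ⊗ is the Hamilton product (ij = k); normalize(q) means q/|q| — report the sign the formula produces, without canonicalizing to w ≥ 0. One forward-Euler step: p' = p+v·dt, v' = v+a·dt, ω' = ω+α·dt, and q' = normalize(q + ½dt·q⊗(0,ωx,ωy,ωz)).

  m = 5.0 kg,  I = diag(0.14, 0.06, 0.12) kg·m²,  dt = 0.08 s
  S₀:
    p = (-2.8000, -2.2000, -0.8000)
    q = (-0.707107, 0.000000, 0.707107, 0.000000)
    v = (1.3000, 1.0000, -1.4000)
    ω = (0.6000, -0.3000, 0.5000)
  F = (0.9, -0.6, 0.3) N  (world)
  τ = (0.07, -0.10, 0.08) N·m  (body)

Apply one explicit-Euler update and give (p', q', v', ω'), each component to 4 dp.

p' = (-2.6960, -2.1200, -0.9120)
q' = (-0.6982, -0.0028, 0.7152, -0.0311)
v' = (1.3144, 0.9904, -1.3952)
ω' = (0.6451, -0.4413, 0.5437)

(τ − ω×Iω)/I = (0.5643, -1.7667, 0.5467)
ω + α·dt = (0.6451, -0.4413, 0.5437)
q⊗(0,ω) = (0.2121321, -0.0707107, 0.2121321, -0.7778177)
q + ½dt·q⊗(0,ω), renormalized = (-0.6982, -0.0028, 0.7152, -0.0311)
a = F/m = (0.1800, -0.1200, 0.0600)
p' = p + v·dt = (-2.6960, -2.1200, -0.9120)
v' = v + a·dt = (1.3144, 0.9904, -1.3952)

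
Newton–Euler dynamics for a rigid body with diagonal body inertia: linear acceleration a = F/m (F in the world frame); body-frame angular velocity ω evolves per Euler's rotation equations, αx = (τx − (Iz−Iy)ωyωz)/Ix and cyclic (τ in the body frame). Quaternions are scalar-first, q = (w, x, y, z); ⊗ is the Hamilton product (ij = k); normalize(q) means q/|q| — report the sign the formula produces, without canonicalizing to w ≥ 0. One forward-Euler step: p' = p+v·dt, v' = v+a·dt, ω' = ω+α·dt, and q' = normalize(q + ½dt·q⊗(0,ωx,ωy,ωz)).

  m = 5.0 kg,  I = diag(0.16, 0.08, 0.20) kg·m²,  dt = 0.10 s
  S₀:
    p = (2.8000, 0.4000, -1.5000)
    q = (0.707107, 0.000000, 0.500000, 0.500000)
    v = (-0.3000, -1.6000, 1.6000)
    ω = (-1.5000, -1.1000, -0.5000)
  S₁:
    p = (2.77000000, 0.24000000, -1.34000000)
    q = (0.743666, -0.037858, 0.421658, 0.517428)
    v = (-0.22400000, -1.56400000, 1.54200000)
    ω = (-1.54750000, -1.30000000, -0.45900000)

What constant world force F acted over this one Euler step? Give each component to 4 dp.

F = (3.8000, 1.8000, -2.9000)

v₁ − v₀ = (0.07600000, 0.03600000, -0.05800000)
applied force F = (3.8000, 1.8000, -2.9000)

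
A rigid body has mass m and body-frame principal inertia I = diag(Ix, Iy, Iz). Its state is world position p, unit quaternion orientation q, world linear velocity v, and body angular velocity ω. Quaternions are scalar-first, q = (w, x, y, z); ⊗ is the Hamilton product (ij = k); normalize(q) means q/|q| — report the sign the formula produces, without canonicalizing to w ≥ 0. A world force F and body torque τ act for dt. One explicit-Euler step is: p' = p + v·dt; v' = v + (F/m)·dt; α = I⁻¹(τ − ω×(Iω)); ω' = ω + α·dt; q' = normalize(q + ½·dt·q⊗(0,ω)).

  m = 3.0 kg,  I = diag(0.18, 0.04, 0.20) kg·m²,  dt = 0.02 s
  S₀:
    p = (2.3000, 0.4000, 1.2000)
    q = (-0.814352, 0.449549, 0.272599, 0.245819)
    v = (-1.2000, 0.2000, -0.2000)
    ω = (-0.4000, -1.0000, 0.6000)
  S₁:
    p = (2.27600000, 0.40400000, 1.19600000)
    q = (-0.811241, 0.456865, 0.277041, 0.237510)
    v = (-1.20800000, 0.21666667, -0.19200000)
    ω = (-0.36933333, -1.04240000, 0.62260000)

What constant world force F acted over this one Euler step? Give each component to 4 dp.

Δv = v₁−v₀ = (-0.00800000, 0.01666667, 0.00800000)
F = m·Δv/dt = (-1.2000, 2.5000, 1.2000)

F = (-1.2000, 2.5000, 1.2000)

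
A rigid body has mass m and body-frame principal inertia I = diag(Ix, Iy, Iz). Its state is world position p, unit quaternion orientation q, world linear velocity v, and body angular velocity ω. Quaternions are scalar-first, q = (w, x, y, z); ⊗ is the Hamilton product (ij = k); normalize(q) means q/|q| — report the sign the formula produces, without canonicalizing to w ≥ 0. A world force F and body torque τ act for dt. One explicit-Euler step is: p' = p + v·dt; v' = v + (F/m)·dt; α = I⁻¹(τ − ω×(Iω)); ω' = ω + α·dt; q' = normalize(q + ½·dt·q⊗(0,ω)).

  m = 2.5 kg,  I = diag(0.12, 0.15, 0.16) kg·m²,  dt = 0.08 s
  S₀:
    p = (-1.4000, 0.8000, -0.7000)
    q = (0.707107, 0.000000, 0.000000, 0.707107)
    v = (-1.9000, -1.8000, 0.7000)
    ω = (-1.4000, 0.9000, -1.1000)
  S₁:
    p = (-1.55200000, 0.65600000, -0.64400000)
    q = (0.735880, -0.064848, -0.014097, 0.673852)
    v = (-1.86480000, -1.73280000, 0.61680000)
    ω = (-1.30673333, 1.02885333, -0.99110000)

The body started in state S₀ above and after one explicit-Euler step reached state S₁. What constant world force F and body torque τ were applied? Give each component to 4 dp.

v₁ − v₀ = (0.03520000, 0.06720000, -0.08320000)
F = m·Δv/dt = (1.1000, 2.1000, -2.6000)
ω₁ − ω₀ = (0.09326667, 0.12885333, 0.10890000)
gyro term ω₀×Iω₀ = (-0.0099, -0.0616, -0.0378)
I·α + gyro = (0.1300, 0.1800, 0.1800)

F = (1.1000, 2.1000, -2.6000)
τ = (0.1300, 0.1800, 0.1800)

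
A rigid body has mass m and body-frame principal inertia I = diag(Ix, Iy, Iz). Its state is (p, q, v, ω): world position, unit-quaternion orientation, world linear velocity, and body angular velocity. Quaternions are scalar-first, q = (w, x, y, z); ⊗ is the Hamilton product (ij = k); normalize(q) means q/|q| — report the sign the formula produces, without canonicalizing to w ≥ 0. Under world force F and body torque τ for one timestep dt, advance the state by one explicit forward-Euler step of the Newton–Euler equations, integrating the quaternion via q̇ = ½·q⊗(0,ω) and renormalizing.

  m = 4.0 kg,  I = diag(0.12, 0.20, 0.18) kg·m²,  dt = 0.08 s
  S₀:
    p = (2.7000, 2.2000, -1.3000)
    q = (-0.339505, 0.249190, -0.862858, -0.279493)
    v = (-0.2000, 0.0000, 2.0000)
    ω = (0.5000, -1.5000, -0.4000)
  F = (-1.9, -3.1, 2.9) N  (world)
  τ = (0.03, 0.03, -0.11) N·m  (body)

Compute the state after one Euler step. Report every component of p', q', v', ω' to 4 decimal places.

a = (-0.4750, -0.7750, 0.7250)
new position p' = (2.6840, 2.2000, -1.1400)
v' = v + a·dt = (-0.2380, -0.0620, 2.0580)
ω×(Iω) gyroscopic = (-0.0120, 0.0120, -0.0600)
angular accel α = (0.3500, 0.0900, -0.2778)
new body rate ω' = (0.5280, -1.4928, -0.4222)
Hamilton product q⊗(0,ω) = (-1.5306792, -0.2438488, 0.4691870, 0.1934460)
q' = normalize(q + ½dt·q⊗(0,ω)) = (-0.3999, 0.2389, -0.8423, -0.2712)

p' = (2.6840, 2.2000, -1.1400)
q' = (-0.3999, 0.2389, -0.8423, -0.2712)
v' = (-0.2380, -0.0620, 2.0580)
ω' = (0.5280, -1.4928, -0.4222)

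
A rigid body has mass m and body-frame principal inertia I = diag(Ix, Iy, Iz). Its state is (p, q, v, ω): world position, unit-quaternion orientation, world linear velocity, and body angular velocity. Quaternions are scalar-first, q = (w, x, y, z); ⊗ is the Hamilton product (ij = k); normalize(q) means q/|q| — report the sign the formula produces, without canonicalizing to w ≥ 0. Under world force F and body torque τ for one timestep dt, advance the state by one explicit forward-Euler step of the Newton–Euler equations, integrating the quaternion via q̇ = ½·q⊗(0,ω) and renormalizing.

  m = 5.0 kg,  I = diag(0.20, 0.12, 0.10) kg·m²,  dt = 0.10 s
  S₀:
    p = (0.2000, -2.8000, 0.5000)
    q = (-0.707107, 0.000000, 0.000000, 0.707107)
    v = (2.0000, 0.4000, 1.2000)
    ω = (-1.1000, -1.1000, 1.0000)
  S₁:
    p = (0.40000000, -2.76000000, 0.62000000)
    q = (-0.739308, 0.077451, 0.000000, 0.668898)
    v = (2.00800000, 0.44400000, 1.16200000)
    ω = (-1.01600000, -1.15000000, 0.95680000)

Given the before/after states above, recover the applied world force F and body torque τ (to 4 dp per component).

rate change Δω = (0.08400000, -0.05000000, -0.04320000)
I·α + gyro = (0.1900, -0.1700, -0.1400)
velocity change Δv = (0.00800000, 0.04400000, -0.03800000)
m·(v₁−v₀)/dt = (0.4000, 2.2000, -1.9000)

F = (0.4000, 2.2000, -1.9000)
τ = (0.1900, -0.1700, -0.1400)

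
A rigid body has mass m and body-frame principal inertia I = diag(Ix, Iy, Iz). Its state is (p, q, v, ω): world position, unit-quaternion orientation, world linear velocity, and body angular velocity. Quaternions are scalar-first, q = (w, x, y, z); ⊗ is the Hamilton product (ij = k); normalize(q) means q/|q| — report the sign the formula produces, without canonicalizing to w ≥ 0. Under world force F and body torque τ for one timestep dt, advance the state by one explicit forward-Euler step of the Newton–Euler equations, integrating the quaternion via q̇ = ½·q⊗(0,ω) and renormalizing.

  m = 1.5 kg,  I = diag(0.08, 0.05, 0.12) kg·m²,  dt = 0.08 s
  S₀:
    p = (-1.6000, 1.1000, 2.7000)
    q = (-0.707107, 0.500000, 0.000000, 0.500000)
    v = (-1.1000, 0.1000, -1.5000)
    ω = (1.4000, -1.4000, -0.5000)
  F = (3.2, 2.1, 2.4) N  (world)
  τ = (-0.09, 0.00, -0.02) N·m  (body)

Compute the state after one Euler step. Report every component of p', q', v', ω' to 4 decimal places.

p' = (-1.6880, 1.1080, 2.5800)
q' = (-0.7227, 0.4868, 0.0773, 0.4845)
v' = (-0.9293, 0.2120, -1.3720)
ω' = (1.2610, -1.4448, -0.5525)

ω×(Iω) gyroscopic = (0.0490, 0.0280, 0.0588)
α = I⁻¹(τ − ω×Iω) = (-1.7375, -0.5600, -0.6567)
ω' = ω + α·dt = (1.2610, -1.4448, -0.5525)
Hamilton product q⊗(0,ω) = (-0.4500000, -0.2899498, 1.9399498, -0.3464465)
updated quaternion q' = (-0.7227, 0.4868, 0.0773, 0.4845)
a = (2.1333, 1.4000, 1.6000)
new position p' = (-1.6880, 1.1080, 2.5800)
v + (F/m)dt = (-0.9293, 0.2120, -1.3720)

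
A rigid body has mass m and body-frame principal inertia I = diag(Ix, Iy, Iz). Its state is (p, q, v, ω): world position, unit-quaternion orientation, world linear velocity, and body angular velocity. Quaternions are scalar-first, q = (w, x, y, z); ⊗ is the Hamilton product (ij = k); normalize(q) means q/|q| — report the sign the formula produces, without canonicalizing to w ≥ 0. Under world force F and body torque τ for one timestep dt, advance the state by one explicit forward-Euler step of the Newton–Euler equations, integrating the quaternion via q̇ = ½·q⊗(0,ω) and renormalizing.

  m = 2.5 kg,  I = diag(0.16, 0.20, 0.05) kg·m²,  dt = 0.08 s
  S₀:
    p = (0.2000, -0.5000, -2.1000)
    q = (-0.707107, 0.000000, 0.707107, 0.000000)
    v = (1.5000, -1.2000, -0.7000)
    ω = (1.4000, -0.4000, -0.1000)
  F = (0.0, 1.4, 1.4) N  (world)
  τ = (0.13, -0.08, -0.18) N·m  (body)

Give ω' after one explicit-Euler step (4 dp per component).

angular accel α = (0.8500, -0.3230, -3.1520)
new body rate ω' = (1.4680, -0.4258, -0.3522)

ω' = (1.4680, -0.4258, -0.3522)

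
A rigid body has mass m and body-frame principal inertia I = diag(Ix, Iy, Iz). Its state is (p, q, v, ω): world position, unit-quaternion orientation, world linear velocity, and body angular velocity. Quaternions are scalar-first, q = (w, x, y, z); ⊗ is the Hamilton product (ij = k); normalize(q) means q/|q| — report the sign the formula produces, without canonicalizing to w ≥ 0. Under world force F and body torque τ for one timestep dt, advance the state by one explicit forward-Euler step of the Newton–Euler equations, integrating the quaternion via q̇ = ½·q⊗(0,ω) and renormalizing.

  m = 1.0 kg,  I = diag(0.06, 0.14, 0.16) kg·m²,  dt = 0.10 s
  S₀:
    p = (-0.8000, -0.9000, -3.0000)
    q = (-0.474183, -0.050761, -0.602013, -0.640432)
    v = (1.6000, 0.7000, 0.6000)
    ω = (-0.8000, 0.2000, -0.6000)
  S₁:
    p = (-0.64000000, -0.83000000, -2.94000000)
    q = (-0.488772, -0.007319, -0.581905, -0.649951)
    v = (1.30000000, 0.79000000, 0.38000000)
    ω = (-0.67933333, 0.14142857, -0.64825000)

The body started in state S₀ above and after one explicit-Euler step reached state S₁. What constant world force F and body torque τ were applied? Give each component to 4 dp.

velocity change Δv = (-0.30000000, 0.09000000, -0.22000000)
F = m·Δv/dt = (-3.0000, 0.9000, -2.2000)
ω₁ − ω₀ = (0.12066667, -0.05857143, -0.04825000)
gyro term ω₀×Iω₀ = (-0.0024, -0.0480, -0.0128)
applied torque τ = (0.0700, -0.1300, -0.0900)

F = (-3.0000, 0.9000, -2.2000)
τ = (0.0700, -0.1300, -0.0900)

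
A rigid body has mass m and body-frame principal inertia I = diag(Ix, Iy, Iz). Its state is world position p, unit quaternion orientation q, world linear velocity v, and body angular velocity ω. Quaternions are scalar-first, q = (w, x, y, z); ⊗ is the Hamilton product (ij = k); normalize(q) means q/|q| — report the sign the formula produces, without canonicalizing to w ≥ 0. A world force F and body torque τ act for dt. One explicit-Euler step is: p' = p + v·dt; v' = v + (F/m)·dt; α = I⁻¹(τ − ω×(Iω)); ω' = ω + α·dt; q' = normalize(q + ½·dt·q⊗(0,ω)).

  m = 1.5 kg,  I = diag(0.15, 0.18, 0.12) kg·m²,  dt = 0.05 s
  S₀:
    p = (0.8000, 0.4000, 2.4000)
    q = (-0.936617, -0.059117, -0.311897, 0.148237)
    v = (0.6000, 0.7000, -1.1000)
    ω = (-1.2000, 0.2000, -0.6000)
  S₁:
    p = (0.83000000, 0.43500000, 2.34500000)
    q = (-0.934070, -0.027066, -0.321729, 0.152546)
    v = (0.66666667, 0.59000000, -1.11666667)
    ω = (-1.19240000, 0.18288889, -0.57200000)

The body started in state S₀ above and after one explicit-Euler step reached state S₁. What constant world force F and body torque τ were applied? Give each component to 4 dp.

F = (2.0000, -3.3000, -0.5000)
τ = (0.0300, -0.0400, 0.0600)

velocity change Δv = (0.06666667, -0.11000000, -0.01666667)
F = m·Δv/dt = (2.0000, -3.3000, -0.5000)
rate change Δω = (0.00760000, -0.01711111, 0.02800000)
I·α + gyro = (0.0300, -0.0400, 0.0600)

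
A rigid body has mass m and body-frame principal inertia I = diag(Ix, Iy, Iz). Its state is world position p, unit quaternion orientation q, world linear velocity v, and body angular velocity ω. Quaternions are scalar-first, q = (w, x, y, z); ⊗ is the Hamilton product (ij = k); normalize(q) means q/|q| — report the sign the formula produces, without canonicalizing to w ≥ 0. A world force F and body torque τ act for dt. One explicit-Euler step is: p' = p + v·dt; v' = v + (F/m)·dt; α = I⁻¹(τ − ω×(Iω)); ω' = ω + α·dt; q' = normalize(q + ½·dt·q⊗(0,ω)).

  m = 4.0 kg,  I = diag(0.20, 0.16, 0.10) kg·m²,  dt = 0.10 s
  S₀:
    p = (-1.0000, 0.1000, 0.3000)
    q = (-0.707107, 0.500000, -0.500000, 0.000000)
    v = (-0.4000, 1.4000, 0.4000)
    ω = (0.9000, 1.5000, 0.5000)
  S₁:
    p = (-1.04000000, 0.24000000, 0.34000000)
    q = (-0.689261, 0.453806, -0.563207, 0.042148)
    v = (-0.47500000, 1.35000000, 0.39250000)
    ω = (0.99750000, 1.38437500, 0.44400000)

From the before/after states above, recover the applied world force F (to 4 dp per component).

Δv = v₁−v₀ = (-0.07500000, -0.05000000, -0.00750000)
m·(v₁−v₀)/dt = (-3.0000, -2.0000, -0.3000)

F = (-3.0000, -2.0000, -0.3000)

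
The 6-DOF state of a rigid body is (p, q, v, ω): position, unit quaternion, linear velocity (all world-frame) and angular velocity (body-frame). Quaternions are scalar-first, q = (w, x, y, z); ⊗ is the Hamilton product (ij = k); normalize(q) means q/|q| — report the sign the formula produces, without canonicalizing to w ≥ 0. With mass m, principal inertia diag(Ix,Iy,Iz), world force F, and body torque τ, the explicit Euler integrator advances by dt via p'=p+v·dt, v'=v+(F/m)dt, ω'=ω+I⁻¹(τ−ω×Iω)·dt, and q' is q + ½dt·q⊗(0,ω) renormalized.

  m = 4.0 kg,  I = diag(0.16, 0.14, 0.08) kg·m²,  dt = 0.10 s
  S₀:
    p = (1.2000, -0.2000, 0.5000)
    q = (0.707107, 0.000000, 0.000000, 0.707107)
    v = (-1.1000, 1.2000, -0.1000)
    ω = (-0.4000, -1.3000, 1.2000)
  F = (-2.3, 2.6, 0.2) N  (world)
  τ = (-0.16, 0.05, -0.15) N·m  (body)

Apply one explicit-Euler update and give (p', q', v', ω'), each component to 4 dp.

linear accel F/m = (-0.5750, 0.6500, 0.0500)
p' = p + v·dt = (1.0900, -0.0800, 0.4900)
v + (F/m)dt = (-1.1575, 1.2650, -0.0950)
precession coupling ω×(Iω) = (0.0936, -0.0384, -0.0104)
(τ − ω×Iω)/I = (-1.5850, 0.6314, -1.7450)
ω' = ω + α·dt = (-0.5585, -1.2369, 1.0255)
2q̇ = q⊗(0,ω) = (-0.8485284, 0.6363963, -1.2020819, 0.8485284)
q + ½dt·q⊗(0,ω), renormalized = (0.6620, 0.0317, -0.0599, 0.7465)

p' = (1.0900, -0.0800, 0.4900)
q' = (0.6620, 0.0317, -0.0599, 0.7465)
v' = (-1.1575, 1.2650, -0.0950)
ω' = (-0.5585, -1.2369, 1.0255)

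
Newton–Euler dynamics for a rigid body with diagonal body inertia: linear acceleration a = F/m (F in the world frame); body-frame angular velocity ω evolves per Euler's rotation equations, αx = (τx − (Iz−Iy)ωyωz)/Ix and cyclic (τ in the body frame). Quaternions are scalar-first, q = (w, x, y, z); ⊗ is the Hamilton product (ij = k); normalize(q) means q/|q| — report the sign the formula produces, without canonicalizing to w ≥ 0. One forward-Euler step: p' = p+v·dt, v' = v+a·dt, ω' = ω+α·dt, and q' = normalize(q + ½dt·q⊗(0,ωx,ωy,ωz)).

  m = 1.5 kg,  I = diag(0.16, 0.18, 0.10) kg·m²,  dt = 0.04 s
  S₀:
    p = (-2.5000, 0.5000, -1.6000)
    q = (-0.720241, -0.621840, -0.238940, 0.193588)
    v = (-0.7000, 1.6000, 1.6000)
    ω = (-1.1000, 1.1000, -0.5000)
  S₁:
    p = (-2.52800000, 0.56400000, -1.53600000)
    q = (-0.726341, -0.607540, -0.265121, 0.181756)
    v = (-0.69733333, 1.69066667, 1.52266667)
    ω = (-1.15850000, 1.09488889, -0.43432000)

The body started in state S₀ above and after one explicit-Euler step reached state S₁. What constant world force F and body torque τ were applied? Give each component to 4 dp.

ω₁ − ω₀ = (-0.05850000, -0.00511111, 0.06568000)
ω₀×(Iω₀) = (0.0440, 0.0330, -0.0242)
I·α + gyro = (-0.1900, 0.0100, 0.1400)
velocity change Δv = (0.00266667, 0.09066667, -0.07733333)
applied force F = (0.1000, 3.4000, -2.9000)

F = (0.1000, 3.4000, -2.9000)
τ = (-0.1900, 0.0100, 0.1400)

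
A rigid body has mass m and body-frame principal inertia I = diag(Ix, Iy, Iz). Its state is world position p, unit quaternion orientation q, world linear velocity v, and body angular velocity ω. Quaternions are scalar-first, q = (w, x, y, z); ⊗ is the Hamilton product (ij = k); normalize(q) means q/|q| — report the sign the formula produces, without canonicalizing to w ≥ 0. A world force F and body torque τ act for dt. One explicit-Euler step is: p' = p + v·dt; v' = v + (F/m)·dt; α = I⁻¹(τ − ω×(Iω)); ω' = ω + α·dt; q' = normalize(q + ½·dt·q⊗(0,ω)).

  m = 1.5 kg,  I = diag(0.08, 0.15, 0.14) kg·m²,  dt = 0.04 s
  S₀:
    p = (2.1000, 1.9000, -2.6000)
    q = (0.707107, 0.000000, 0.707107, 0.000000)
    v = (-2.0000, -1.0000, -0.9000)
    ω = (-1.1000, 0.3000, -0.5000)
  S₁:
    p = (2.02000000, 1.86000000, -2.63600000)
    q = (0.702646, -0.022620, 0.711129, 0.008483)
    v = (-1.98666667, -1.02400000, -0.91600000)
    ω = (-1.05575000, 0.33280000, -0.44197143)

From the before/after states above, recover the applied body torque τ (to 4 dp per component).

rate change Δω = (0.04425000, 0.03280000, 0.05802857)
ω₀×(Iω₀) = (0.0015, -0.0330, -0.0231)
applied torque τ = (0.0900, 0.0900, 0.1800)

τ = (0.0900, 0.0900, 0.1800)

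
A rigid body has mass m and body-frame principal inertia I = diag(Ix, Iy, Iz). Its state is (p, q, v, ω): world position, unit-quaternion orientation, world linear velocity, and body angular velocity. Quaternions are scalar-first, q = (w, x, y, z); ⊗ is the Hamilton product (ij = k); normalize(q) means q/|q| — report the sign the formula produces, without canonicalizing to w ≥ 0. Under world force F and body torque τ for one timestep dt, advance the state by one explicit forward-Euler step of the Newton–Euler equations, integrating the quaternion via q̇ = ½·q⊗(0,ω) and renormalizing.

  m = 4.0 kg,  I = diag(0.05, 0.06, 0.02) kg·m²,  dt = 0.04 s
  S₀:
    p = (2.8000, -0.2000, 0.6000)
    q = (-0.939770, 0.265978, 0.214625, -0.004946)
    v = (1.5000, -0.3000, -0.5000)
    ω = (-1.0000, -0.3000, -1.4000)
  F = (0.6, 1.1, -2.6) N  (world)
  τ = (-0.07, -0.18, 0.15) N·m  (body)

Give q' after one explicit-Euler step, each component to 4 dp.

q' = (-0.9327, 0.2786, 0.2277, 0.0240)

2q̇ = q⊗(0,ω) = (0.3234411, 0.6378112, 0.6592462, 1.4505096)
q' = normalize(q + ½dt·q⊗(0,ω)) = (-0.9327, 0.2786, 0.2277, 0.0240)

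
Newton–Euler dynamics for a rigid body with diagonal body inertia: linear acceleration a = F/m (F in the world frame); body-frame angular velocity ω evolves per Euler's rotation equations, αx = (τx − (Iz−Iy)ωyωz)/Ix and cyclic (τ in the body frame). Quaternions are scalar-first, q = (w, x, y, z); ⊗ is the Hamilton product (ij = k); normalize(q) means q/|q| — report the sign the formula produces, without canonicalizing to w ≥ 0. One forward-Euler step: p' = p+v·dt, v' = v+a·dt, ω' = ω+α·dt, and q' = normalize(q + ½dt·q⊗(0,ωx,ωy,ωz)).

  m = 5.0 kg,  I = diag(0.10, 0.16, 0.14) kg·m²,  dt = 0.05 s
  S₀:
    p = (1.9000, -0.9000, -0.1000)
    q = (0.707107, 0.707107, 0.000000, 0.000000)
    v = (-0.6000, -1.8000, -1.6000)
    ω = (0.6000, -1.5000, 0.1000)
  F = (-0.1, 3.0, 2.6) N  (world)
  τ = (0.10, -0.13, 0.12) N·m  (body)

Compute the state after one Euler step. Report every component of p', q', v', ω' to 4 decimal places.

a = F/m = (-0.0200, 0.6000, 0.5200)
new position p' = (1.8700, -0.9900, -0.1800)
v + (F/m)dt = (-0.6010, -1.7700, -1.5740)
ω×(Iω) gyroscopic = (0.0030, -0.0024, -0.0540)
(τ − ω×Iω)/I = (0.9700, -0.7975, 1.2429)
ω' = ω + α·dt = (0.6485, -1.5399, 0.1621)
2q̇ = q⊗(0,ω) = (-0.4242642, 0.4242642, -1.1313712, -0.9899498)
q' = normalize(q + ½dt·q⊗(0,ω)) = (0.6959, 0.7171, -0.0283, -0.0247)

p' = (1.8700, -0.9900, -0.1800)
q' = (0.6959, 0.7171, -0.0283, -0.0247)
v' = (-0.6010, -1.7700, -1.5740)
ω' = (0.6485, -1.5399, 0.1621)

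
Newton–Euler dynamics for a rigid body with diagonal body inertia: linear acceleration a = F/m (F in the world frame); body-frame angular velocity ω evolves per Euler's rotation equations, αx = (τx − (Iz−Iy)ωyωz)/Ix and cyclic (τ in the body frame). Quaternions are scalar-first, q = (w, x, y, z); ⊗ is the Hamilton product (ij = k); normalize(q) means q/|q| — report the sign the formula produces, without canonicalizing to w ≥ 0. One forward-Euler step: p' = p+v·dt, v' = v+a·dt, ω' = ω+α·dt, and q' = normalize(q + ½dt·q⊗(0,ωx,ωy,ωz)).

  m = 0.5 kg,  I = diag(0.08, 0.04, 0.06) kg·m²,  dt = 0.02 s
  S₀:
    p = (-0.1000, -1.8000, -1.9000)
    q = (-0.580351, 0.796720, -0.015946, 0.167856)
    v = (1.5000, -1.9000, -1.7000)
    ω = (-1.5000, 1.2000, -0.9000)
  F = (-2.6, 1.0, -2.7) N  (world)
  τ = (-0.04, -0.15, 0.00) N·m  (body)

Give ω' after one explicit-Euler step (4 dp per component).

ω' = (-1.5046, 1.1115, -0.9240)

α = I⁻¹(τ − ω×Iω) = (-0.2300, -4.4250, -1.2000)
ω + α·dt = (-1.5046, 1.1115, -0.9240)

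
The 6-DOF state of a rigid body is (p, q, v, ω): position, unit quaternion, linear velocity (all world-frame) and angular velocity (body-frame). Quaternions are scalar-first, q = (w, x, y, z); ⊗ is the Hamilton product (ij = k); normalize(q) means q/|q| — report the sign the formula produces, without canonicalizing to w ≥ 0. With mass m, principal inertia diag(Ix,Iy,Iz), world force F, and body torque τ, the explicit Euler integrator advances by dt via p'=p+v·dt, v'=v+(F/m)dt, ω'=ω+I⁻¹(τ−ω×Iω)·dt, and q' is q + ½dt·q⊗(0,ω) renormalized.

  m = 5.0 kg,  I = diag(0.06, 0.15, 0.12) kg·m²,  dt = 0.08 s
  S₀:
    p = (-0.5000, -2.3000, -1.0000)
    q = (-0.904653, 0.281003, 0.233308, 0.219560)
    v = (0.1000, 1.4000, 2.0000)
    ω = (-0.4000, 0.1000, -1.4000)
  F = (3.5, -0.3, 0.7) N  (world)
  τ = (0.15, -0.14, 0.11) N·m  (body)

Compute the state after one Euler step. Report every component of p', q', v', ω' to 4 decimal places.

p' = (-0.4920, -2.1880, -0.8400)
q' = (-0.8873, 0.2811, 0.2415, 0.2746)
v' = (0.1560, 1.3952, 2.0112)
ω' = (-0.2056, 0.0433, -1.3243)

α = I⁻¹(τ − ω×Iω) = (2.4300, -0.7093, 0.9467)
new body rate ω' = (-0.2056, 0.0433, -1.3243)
2q̇ = q⊗(0,ω) = (0.3964544, 0.0132740, 0.2151149, 1.3879377)
q' = normalize(q + ½dt·q⊗(0,ω)) = (-0.8873, 0.2811, 0.2415, 0.2746)
p + v·dt = (-0.4920, -2.1880, -0.8400)
v' = v + a·dt = (0.1560, 1.3952, 2.0112)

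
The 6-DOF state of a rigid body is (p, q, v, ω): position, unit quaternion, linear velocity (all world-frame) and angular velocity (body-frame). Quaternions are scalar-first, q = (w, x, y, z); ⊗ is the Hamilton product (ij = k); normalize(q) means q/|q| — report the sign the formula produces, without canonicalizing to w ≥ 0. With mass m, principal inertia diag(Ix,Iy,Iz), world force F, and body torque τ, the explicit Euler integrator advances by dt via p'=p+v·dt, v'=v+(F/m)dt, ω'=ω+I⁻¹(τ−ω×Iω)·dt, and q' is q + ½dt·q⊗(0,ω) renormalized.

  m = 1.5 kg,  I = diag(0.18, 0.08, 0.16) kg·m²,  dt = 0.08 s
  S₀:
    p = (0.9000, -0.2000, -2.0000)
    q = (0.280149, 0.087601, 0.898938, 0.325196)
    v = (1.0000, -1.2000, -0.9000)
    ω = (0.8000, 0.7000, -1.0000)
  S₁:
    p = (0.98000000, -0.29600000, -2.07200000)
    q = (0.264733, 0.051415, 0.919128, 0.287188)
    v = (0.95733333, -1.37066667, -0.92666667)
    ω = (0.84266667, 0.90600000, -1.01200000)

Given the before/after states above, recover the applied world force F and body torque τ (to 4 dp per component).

rate change Δω = (0.04266667, 0.20600000, -0.01200000)
ω₀×(Iω₀) = (-0.0560, -0.0160, -0.0560)
applied torque τ = (0.0400, 0.1900, -0.0800)
velocity change Δv = (-0.04266667, -0.17066667, -0.02666667)
applied force F = (-0.8000, -3.2000, -0.5000)

F = (-0.8000, -3.2000, -0.5000)
τ = (0.0400, 0.1900, -0.0800)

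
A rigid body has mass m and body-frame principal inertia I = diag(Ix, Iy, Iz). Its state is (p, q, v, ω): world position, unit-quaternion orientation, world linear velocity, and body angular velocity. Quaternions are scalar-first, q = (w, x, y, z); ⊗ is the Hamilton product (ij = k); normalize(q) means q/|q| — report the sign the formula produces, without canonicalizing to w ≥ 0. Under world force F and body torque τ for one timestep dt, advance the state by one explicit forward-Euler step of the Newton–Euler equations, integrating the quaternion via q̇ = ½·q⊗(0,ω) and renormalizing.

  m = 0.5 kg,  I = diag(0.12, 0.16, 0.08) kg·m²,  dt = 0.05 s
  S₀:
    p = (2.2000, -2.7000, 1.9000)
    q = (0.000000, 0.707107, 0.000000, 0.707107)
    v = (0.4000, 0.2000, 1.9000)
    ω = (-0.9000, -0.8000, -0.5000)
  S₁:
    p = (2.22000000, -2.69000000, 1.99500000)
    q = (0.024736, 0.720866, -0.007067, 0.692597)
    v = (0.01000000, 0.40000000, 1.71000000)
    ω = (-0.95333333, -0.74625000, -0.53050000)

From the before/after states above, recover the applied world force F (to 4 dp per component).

Δv = v₁−v₀ = (-0.39000000, 0.20000000, -0.19000000)
F = m·Δv/dt = (-3.9000, 2.0000, -1.9000)

F = (-3.9000, 2.0000, -1.9000)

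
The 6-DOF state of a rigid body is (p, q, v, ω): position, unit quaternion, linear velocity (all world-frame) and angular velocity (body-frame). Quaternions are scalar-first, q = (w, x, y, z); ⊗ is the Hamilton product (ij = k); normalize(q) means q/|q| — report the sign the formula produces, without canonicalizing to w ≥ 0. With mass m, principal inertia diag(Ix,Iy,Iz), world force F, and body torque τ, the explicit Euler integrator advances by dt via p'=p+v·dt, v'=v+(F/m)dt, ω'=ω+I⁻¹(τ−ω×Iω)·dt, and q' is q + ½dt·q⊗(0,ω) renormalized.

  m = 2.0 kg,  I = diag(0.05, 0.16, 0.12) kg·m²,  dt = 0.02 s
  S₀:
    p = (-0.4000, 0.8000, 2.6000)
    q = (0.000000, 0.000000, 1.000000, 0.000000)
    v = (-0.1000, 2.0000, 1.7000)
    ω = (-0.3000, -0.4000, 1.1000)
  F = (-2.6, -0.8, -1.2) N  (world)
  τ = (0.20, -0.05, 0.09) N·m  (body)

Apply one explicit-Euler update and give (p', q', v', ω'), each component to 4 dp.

a = F/m = (-1.3000, -0.4000, -0.6000)
new position p' = (-0.4020, 0.8400, 2.6340)
v' = v + a·dt = (-0.1260, 1.9920, 1.6880)
precession coupling ω×(Iω) = (0.0176, 0.0231, 0.0132)
α = I⁻¹(τ − ω×Iω) = (3.6480, -0.4569, 0.6400)
ω' = ω + α·dt = (-0.2270, -0.4091, 1.1128)
Hamilton product q⊗(0,ω) = (0.4000000, 1.1000000, 0.0000000, 0.3000000)
q + ½dt·q⊗(0,ω), renormalized = (0.0040, 0.0110, 0.9999, 0.0030)

p' = (-0.4020, 0.8400, 2.6340)
q' = (0.0040, 0.0110, 0.9999, 0.0030)
v' = (-0.1260, 1.9920, 1.6880)
ω' = (-0.2270, -0.4091, 1.1128)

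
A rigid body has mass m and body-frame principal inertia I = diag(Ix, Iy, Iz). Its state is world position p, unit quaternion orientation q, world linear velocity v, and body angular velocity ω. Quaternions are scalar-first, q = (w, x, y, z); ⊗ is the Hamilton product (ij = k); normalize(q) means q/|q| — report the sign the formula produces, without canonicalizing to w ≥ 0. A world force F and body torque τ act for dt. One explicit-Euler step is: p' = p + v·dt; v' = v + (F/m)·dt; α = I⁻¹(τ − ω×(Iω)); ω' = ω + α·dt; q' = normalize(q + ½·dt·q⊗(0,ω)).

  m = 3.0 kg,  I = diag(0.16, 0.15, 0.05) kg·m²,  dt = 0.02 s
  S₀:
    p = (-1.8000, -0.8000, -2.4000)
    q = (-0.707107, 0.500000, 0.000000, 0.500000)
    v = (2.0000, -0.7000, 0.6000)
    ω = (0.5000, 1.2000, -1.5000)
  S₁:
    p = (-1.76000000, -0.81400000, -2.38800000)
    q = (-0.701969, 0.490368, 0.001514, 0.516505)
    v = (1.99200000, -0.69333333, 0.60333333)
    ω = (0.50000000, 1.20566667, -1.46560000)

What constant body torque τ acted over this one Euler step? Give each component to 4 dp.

ω₁ − ω₀ = (0.00000000, 0.00566667, 0.03440000)
τ = I·(Δω/dt) + ω₀×(Iω₀) = (0.1800, -0.0400, 0.0800)

τ = (0.1800, -0.0400, 0.0800)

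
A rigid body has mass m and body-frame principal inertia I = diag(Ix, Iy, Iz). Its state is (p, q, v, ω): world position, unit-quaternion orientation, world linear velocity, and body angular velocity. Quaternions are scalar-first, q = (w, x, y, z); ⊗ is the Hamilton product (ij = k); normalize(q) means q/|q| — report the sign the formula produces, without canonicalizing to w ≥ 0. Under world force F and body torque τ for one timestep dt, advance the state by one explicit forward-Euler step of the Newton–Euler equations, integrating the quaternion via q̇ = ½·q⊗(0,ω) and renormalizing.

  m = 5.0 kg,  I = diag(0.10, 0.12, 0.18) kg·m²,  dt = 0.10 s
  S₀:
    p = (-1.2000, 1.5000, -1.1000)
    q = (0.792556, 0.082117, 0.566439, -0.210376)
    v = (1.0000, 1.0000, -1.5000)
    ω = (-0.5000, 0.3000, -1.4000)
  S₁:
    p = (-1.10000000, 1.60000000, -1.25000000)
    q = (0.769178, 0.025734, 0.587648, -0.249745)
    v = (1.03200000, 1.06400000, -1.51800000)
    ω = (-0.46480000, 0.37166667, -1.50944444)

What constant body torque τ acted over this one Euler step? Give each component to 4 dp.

τ = (0.0100, 0.0300, -0.2000)

Δω = ω₁−ω₀ = (0.03520000, 0.07166667, -0.10944444)
I·α + gyro = (0.0100, 0.0300, -0.2000)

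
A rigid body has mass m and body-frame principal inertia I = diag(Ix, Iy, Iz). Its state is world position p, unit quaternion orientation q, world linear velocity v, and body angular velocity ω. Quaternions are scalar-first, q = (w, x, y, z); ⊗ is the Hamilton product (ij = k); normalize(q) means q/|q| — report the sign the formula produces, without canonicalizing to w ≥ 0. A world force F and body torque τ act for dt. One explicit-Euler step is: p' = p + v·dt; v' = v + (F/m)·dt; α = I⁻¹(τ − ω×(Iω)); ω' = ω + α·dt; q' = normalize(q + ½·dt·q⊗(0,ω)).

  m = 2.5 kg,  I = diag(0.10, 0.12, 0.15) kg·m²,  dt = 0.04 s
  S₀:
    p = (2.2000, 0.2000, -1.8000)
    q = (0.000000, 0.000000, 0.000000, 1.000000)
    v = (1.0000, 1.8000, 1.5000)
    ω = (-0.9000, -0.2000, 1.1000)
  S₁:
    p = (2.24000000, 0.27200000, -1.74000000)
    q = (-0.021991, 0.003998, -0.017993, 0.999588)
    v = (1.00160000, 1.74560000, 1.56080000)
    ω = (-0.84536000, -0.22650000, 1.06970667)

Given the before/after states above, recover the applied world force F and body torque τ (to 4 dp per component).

F = (0.1000, -3.4000, 3.8000)
τ = (0.1300, -0.0300, -0.1100)

rate change Δω = (0.05464000, -0.02650000, -0.03029333)
precession coupling = (-0.0066, 0.0495, 0.0036)
τ = I·(Δω/dt) + ω₀×(Iω₀) = (0.1300, -0.0300, -0.1100)
velocity change Δv = (0.00160000, -0.05440000, 0.06080000)
F = m·Δv/dt = (0.1000, -3.4000, 3.8000)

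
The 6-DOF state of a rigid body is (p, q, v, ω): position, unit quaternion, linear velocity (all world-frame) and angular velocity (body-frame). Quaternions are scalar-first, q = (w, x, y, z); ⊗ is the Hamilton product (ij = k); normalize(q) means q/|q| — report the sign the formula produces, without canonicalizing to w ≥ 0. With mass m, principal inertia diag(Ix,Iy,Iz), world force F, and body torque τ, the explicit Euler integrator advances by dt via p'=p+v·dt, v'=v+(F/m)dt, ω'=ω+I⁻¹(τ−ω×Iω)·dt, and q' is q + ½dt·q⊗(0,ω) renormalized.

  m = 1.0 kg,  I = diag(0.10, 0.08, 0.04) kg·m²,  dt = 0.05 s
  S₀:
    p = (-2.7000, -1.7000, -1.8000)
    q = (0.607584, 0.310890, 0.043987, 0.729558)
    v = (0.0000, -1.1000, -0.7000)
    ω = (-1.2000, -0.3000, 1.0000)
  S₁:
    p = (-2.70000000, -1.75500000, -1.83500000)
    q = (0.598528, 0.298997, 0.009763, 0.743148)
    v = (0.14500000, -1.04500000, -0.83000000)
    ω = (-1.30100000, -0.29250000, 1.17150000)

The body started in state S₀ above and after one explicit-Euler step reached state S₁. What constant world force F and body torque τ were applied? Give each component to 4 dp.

F = (2.9000, 1.1000, -2.6000)
τ = (-0.1900, -0.0600, 0.1300)

Δω = ω₁−ω₀ = (-0.10100000, 0.00750000, 0.17150000)
τ = I·(Δω/dt) + ω₀×(Iω₀) = (-0.1900, -0.0600, 0.1300)
Δv = v₁−v₀ = (0.14500000, 0.05500000, -0.13000000)
F = m·Δv/dt = (2.9000, 1.1000, -2.6000)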